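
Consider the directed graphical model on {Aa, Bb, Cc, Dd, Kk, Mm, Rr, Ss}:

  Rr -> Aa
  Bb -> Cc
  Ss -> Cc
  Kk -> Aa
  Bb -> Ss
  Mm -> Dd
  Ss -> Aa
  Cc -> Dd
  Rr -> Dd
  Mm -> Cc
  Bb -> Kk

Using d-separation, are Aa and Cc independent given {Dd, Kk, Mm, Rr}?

We examine all 6 paths between Aa and Cc:
  1. Aa ← Ss ← Bb → Cc — Ss:chain[open]; Bb:fork[open] ⇒ active
  2. Aa ← Ss → Cc — Ss:fork[open] ⇒ active
  3. Aa ← Rr → Dd ← Cc — Rr:fork[blocks]; Dd:collider[open] ⇒ blocked
  4. Aa ← Rr → Dd ← Mm → Cc — Rr:fork[blocks]; Dd:collider[open]; Mm:fork[blocks] ⇒ blocked
  5. Aa ← Kk ← Bb → Ss → Cc — Kk:chain[blocks]; Bb:fork[open]; Ss:chain[open] ⇒ blocked
  6. Aa ← Kk ← Bb → Cc — Kk:chain[blocks]; Bb:fork[open] ⇒ blocked
Since the path Aa ← Ss ← Bb → Cc is active, Aa and Cc are not d-separated given {Dd, Kk, Mm, Rr}.

No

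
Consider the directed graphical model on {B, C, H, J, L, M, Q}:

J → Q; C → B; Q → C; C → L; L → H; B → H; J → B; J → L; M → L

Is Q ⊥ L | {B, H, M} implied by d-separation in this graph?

We examine all 6 paths between Q and L:
  1. Q → C → B → H ← L — C:chain[open]; B:chain[blocks]; H:collider[open] ⇒ blocked
  2. Q → C → B ← J → L — C:chain[open]; B:collider[open]; J:fork[open] ⇒ active
  3. Q → C → L — C:chain[open] ⇒ active
  4. Q ← J → B → H ← L — J:fork[open]; B:chain[blocks]; H:collider[open] ⇒ blocked
  5. Q ← J → B ← C → L — J:fork[open]; B:collider[open]; C:fork[open] ⇒ active
  6. Q ← J → L — J:fork[open] ⇒ active
At least one path is unblocked, so d-separation fails.

No — Q and L are not d-separated given {B, H, M}.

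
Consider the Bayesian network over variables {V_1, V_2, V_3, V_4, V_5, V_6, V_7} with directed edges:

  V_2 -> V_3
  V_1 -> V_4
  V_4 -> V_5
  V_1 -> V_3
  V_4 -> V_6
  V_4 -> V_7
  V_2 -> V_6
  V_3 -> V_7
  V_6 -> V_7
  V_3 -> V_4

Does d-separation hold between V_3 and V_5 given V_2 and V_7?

No — V_3 and V_5 are not d-separated given {V_2, V_7}.

There are 6 undirected paths between V_3 and V_5; checking each against the conditioning set {V_2, V_7}:
  1. V_3 ← V_1 → V_4 → V_5 — V_1:fork[open]; V_4:chain[open] ⇒ active
  2. V_3 → V_4 → V_5 — V_4:chain[open] ⇒ active
  3. V_3 → V_7 ← V_4 → V_5 — V_7:collider[open]; V_4:fork[open] ⇒ active
  4. V_3 → V_7 ← V_6 ← V_4 → V_5 — V_7:collider[open]; V_6:chain[open]; V_4:fork[open] ⇒ active
  5. V_3 ← V_2 → V_6 ← V_4 → V_5 — V_2:fork[blocks]; V_6:collider[open]; V_4:fork[open] ⇒ blocked
  6. V_3 ← V_2 → V_6 → V_7 ← V_4 → V_5 — V_2:fork[blocks]; V_6:chain[open]; V_7:collider[open]; V_4:fork[open] ⇒ blocked
Because an active path exists, V_3 and V_5 are not d-separated.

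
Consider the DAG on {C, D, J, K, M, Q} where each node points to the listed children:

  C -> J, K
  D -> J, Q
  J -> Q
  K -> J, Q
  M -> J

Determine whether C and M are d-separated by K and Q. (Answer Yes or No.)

There are 4 undirected paths between C and M; checking each against the conditioning set {K, Q}:
Path 1: C → K → J ← M
  K is a chain here and K is conditioned on, so the path is blocked at K.
Path 2: C → K → Q ← D → J ← M
  K is a chain here and K is conditioned on, so the path is blocked at K.
Path 3: C → K → Q ← J ← M
  K is a chain here and K is conditioned on, so the path is blocked at K.
Path 4: C → J ← M
  J is a collider and its descendant Q is conditioned on, which opens it — no node blocks this path, so it is active.
Since the path C → J ← M is active, C and M are not d-separated given {K, Q}.

No — C and M are not d-separated given {K, Q}.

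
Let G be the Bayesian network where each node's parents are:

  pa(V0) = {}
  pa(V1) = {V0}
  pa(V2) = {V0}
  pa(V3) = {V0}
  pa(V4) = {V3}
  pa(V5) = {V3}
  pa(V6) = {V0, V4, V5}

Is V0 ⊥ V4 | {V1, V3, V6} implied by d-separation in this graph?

No

There are 4 undirected paths between V0 and V4; checking each against the conditioning set {V1, V3, V6}:
  1. V0 → V3 → V4 — V3:chain[blocks] ⇒ blocked
  2. V0 → V3 → V5 → V6 ← V4 — V3:chain[blocks]; V5:chain[open]; V6:collider[open] ⇒ blocked
  3. V0 → V6 ← V4 — V6:collider[open] ⇒ active
  4. V0 → V6 ← V5 ← V3 → V4 — V6:collider[open]; V5:chain[open]; V3:fork[blocks] ⇒ blocked
Because an active path exists, V0 and V4 are not d-separated.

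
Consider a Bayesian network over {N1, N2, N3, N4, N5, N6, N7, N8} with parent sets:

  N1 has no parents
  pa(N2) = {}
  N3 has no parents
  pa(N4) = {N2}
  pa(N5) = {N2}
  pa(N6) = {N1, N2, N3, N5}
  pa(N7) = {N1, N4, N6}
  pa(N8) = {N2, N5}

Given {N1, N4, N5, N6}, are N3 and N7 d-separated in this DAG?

Yes

Enumerating the 5 paths from N3 to N7 and testing each for blocking by {N1, N4, N5, N6}:
Path 1: N3 → N6 ← N5 ← N2 → N4 → N7
  N5 is a chain here and N5 is conditioned on, so the path is blocked at N5.
Path 2: N3 → N6 ← N5 → N8 ← N2 → N4 → N7
  N5 is a fork here and N5 is conditioned on, so the path is blocked at N5.
Path 3: N3 → N6 ← N1 → N7
  N1 is a fork here and N1 is conditioned on, so the path is blocked at N1.
Path 4: N3 → N6 ← N2 → N4 → N7
  N4 is a chain here and N4 is conditioned on, so the path is blocked at N4.
Path 5: N3 → N6 → N7
  N6 is a chain here and N6 is conditioned on, so the path is blocked at N6.
Every path is blocked, so N3 and N7 are d-separated given {N1, N4, N5, N6}.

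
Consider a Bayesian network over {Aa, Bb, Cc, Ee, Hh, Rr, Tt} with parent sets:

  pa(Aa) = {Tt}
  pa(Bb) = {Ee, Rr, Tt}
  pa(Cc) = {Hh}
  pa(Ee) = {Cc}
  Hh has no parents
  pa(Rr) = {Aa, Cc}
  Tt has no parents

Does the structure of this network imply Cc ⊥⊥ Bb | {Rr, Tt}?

There are 3 undirected paths between Cc and Bb; checking each against the conditioning set {Rr, Tt}:
Path 1: Cc → Rr → Bb
  Rr is a chain here and Rr is conditioned on, so the path is blocked at Rr.
Path 2: Cc → Rr ← Aa ← Tt → Bb
  Tt is a fork here and Tt is conditioned on, so the path is blocked at Tt.
Path 3: Cc → Ee → Bb
  Ee is a chain and Ee is not conditioned on — no node blocks this path, so it is active.
Since the path Cc → Ee → Bb is active, Cc and Bb are not d-separated given {Rr, Tt}.

No — Cc and Bb are not d-separated given {Rr, Tt}.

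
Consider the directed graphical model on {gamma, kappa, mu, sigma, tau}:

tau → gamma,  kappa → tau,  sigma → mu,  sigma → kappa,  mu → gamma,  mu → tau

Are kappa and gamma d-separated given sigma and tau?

No

4 paths connect kappa and gamma; each must be blocked for d-separation to hold:
Path 1: kappa ← sigma → mu → tau → gamma
  sigma is a fork here and sigma is conditioned on, so the path is blocked at sigma.
Path 2: kappa ← sigma → mu → gamma
  sigma is a fork here and sigma is conditioned on, so the path is blocked at sigma.
Path 3: kappa → tau ← mu → gamma
  tau is a collider and tau is conditioned on, which opens it; mu is a fork and mu is not conditioned on — no node blocks this path, so it is active.
Path 4: kappa → tau → gamma
  tau is a chain here and tau is conditioned on, so the path is blocked at tau.
At least one path is unblocked, so d-separation fails.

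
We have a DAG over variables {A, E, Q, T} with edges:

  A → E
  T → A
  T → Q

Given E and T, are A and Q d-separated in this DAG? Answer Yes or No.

Yes

Only one path connects A and Q:
Path 1: A ← T → Q
  T is a fork here and T is conditioned on, so the path is blocked at T.
All paths are blocked; A ⊥ Q | {E, T} holds.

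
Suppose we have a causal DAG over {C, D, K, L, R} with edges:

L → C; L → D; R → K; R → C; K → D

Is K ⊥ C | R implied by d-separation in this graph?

Yes

There are 2 undirected paths between K and C; checking each against the conditioning set {R}:
  1. K ← R → C — R:fork[blocks] ⇒ blocked
  2. K → D ← L → C — D:collider[blocks]; L:fork[open] ⇒ blocked
Since every path is blocked, d-separation holds.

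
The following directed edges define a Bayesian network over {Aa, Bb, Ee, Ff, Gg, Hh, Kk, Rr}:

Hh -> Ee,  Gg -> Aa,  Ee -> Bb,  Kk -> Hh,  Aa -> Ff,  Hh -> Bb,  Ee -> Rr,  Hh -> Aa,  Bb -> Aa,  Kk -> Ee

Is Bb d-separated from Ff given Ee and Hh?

We examine all 4 paths between Bb and Ff:
Path 1: Bb → Aa → Ff
  Aa is a chain and Aa is not conditioned on — no node blocks this path, so it is active.
Path 2: Bb ← Hh → Aa → Ff
  Hh is a fork here and Hh is conditioned on, so the path is blocked at Hh.
Path 3: Bb ← Ee ← Hh → Aa → Ff
  Ee is a chain here and Ee is conditioned on, so the path is blocked at Ee.
Path 4: Bb ← Ee ← Kk → Hh → Aa → Ff
  Ee is a chain here and Ee is conditioned on, so the path is blocked at Ee.
Since the path Bb → Aa → Ff is active, Bb and Ff are not d-separated given {Ee, Hh}.

No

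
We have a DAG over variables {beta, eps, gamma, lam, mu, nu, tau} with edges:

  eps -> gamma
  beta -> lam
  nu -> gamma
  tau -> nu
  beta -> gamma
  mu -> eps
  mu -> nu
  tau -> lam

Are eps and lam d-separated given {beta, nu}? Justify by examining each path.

There are 4 undirected paths between eps and lam; checking each against the conditioning set {beta, nu}:
Path 1: eps → gamma ← nu ← tau → lam
  gamma is a collider here and neither gamma nor any of its descendants is conditioned on, so the collider stays closed — the path is blocked at gamma.
Path 2: eps → gamma ← beta → lam
  gamma is a collider here and neither gamma nor any of its descendants is conditioned on, so the collider stays closed — the path is blocked at gamma.
Path 3: eps ← mu → nu → gamma ← beta → lam
  nu is a chain here and nu is conditioned on, so the path is blocked at nu.
Path 4: eps ← mu → nu ← tau → lam
  mu is a fork and mu is not conditioned on; nu is a collider and nu is conditioned on, which opens it; tau is a fork and tau is not conditioned on — no node blocks this path, so it is active.
Since the path eps ← mu → nu ← tau → lam is active, eps and lam are not d-separated given {beta, nu}.

No — eps and lam are not d-separated given {beta, nu}.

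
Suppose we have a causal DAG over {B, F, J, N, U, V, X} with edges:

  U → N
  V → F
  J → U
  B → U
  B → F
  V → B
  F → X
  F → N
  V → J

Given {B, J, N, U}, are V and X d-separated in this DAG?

No

Enumerating the 5 paths from V to X and testing each for blocking by {B, J, N, U}:
  1. V → B → U → N ← F → X — B:chain[blocks]; U:chain[blocks]; N:collider[open]; F:fork[open] ⇒ blocked
  2. V → B → F → X — B:chain[blocks]; F:chain[open] ⇒ blocked
  3. V → J → U ← B → F → X — J:chain[blocks]; U:collider[open]; B:fork[blocks]; F:chain[open] ⇒ blocked
  4. V → J → U → N ← F → X — J:chain[blocks]; U:chain[blocks]; N:collider[open]; F:fork[open] ⇒ blocked
  5. V → F → X — F:chain[open] ⇒ active
Because an active path exists, V and X are not d-separated.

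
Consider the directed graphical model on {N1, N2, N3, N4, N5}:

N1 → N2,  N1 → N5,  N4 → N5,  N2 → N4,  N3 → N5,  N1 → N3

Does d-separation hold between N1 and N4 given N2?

Yes

Enumerating the 3 paths from N1 to N4 and testing each for blocking by {N2}:
Path 1: N1 → N3 → N5 ← N4
  N5 is a collider here and neither N5 nor any of its descendants is conditioned on, so the collider stays closed — the path is blocked at N5.
Path 2: N1 → N5 ← N4
  N5 is a collider here and neither N5 nor any of its descendants is conditioned on, so the collider stays closed — the path is blocked at N5.
Path 3: N1 → N2 → N4
  N2 is a chain here and N2 is conditioned on, so the path is blocked at N2.
Since every path is blocked, d-separation holds.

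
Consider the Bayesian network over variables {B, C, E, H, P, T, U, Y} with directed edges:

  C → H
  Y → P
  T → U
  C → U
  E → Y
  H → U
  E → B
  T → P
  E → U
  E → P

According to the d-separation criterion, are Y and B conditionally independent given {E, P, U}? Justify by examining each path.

There are 3 undirected paths between Y and B; checking each against the conditioning set {E, P, U}:
Path 1: Y ← E → B
  E is a fork here and E is conditioned on, so the path is blocked at E.
Path 2: Y → P ← E → B
  E is a fork here and E is conditioned on, so the path is blocked at E.
Path 3: Y → P ← T → U ← E → B
  E is a fork here and E is conditioned on, so the path is blocked at E.
Every path is blocked, so Y and B are d-separated given {E, P, U}.

Yes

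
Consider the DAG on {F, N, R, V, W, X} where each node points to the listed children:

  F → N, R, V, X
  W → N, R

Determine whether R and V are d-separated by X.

We examine all 2 paths between R and V:
Path 1: R ← F → V
  F is a fork and F is not conditioned on — no node blocks this path, so it is active.
Path 2: R ← W → N ← F → V
  N is a collider here and neither N nor any of its descendants is conditioned on, so the collider stays closed — the path is blocked at N.
Since the path R ← F → V is active, R and V are not d-separated given {X}.

No — R and V are not d-separated given {X}.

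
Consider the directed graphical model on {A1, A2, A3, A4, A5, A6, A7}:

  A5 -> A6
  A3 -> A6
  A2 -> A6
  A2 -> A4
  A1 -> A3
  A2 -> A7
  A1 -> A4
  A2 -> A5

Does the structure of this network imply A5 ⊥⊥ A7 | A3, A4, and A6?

We examine all 3 paths between A5 and A7:
Path 1: A5 → A6 ← A3 ← A1 → A4 ← A2 → A7
  A3 is a chain here and A3 is conditioned on, so the path is blocked at A3.
Path 2: A5 → A6 ← A2 → A7
  A6 is a collider and A6 is conditioned on, which opens it; A2 is a fork and A2 is not conditioned on — no node blocks this path, so it is active.
Path 3: A5 ← A2 → A7
  A2 is a fork and A2 is not conditioned on — no node blocks this path, so it is active.
Since the path A5 → A6 ← A2 → A7 is active, A5 and A7 are not d-separated given {A3, A4, A6}.

No — A5 and A7 are not d-separated given {A3, A4, A6}.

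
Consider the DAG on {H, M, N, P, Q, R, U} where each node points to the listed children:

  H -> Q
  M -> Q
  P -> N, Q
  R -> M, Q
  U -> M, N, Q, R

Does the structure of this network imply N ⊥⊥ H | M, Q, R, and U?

Enumerating the 6 paths from N to H and testing each for blocking by {M, Q, R, U}:
  1. N ← U → M ← R → Q ← H — U:fork[blocks]; M:collider[open]; R:fork[blocks]; Q:collider[open] ⇒ blocked
  2. N ← U → M → Q ← H — U:fork[blocks]; M:chain[blocks]; Q:collider[open] ⇒ blocked
  3. N ← U → R → M → Q ← H — U:fork[blocks]; R:chain[blocks]; M:chain[blocks]; Q:collider[open] ⇒ blocked
  4. N ← U → R → Q ← H — U:fork[blocks]; R:chain[blocks]; Q:collider[open] ⇒ blocked
  5. N ← U → Q ← H — U:fork[blocks]; Q:collider[open] ⇒ blocked
  6. N ← P → Q ← H — P:fork[open]; Q:collider[open] ⇒ active
Because an active path exists, N and H are not d-separated.

No — N and H are not d-separated given {M, Q, R, U}.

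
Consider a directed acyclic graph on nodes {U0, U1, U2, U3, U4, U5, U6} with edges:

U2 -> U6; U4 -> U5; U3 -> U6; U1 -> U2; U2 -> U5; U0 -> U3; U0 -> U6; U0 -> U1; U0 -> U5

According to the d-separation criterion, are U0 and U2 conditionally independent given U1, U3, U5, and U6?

There are 4 undirected paths between U0 and U2; checking each against the conditioning set {U1, U3, U5, U6}:
  1. U0 → U6 ← U2 — U6:collider[open] ⇒ active
  2. U0 → U5 ← U2 — U5:collider[open] ⇒ active
  3. U0 → U1 → U2 — U1:chain[blocks] ⇒ blocked
  4. U0 → U3 → U6 ← U2 — U3:chain[blocks]; U6:collider[open] ⇒ blocked
Because an active path exists, U0 and U2 are not d-separated.

No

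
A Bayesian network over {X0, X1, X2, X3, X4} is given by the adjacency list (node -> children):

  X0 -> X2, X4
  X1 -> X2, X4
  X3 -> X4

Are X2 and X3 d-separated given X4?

We examine all 2 paths between X2 and X3:
Path 1: X2 ← X1 → X4 ← X3
  X1 is a fork and X1 is not conditioned on; X4 is a collider and X4 is conditioned on, which opens it — no node blocks this path, so it is active.
Path 2: X2 ← X0 → X4 ← X3
  X0 is a fork and X0 is not conditioned on; X4 is a collider and X4 is conditioned on, which opens it — no node blocks this path, so it is active.
Because an active path exists, X2 and X3 are not d-separated.

No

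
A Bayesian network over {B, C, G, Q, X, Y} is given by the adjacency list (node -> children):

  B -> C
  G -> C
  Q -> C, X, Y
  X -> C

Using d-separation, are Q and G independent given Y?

There are 2 undirected paths between Q and G; checking each against the conditioning set {Y}:
  1. Q → X → C ← G — X:chain[open]; C:collider[blocks] ⇒ blocked
  2. Q → C ← G — C:collider[blocks] ⇒ blocked
Since every path is blocked, d-separation holds.

Yes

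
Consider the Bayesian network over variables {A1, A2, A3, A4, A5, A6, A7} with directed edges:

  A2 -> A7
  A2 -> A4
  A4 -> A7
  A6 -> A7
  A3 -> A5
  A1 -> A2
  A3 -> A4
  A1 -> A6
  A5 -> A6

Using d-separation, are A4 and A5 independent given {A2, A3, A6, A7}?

There are 5 undirected paths between A4 and A5; checking each against the conditioning set {A2, A3, A6, A7}:
Path 1: A4 ← A2 ← A1 → A6 ← A5
  A2 is a chain here and A2 is conditioned on, so the path is blocked at A2.
Path 2: A4 ← A2 → A7 ← A6 ← A5
  A2 is a fork here and A2 is conditioned on, so the path is blocked at A2.
Path 3: A4 → A7 ← A2 ← A1 → A6 ← A5
  A2 is a chain here and A2 is conditioned on, so the path is blocked at A2.
Path 4: A4 → A7 ← A6 ← A5
  A6 is a chain here and A6 is conditioned on, so the path is blocked at A6.
Path 5: A4 ← A3 → A5
  A3 is a fork here and A3 is conditioned on, so the path is blocked at A3.
Since every path is blocked, d-separation holds.

Yes — A4 and A5 are d-separated given {A2, A3, A6, A7}.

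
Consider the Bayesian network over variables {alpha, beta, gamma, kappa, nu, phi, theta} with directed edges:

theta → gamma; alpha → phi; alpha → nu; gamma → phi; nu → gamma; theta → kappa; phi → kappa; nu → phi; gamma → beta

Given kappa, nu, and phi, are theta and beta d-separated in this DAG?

No

There are 4 undirected paths between theta and beta; checking each against the conditioning set {kappa, nu, phi}:
Path 1: theta → gamma → beta
  gamma is a chain and gamma is not conditioned on — no node blocks this path, so it is active.
Path 2: theta → kappa ← phi ← gamma → beta
  phi is a chain here and phi is conditioned on, so the path is blocked at phi.
Path 3: theta → kappa ← phi ← nu → gamma → beta
  phi is a chain here and phi is conditioned on, so the path is blocked at phi.
Path 4: theta → kappa ← phi ← alpha → nu → gamma → beta
  phi is a chain here and phi is conditioned on, so the path is blocked at phi.
At least one path is unblocked, so d-separation fails.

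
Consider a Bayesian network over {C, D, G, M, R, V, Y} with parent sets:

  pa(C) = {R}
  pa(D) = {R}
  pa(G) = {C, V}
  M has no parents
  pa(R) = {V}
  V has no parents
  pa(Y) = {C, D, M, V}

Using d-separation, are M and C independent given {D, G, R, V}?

5 paths connect M and C; each must be blocked for d-separation to hold:
  1. M → Y ← D ← R ← V → G ← C — Y:collider[blocks]; D:chain[blocks]; R:chain[blocks]; V:fork[blocks]; G:collider[open] ⇒ blocked
  2. M → Y ← D ← R → C — Y:collider[blocks]; D:chain[blocks]; R:fork[blocks] ⇒ blocked
  3. M → Y ← V → G ← C — Y:collider[blocks]; V:fork[blocks]; G:collider[open] ⇒ blocked
  4. M → Y ← V → R → C — Y:collider[blocks]; V:fork[blocks]; R:chain[blocks] ⇒ blocked
  5. M → Y ← C — Y:collider[blocks] ⇒ blocked
Every path is blocked, so M and C are d-separated given {D, G, R, V}.

Yes — M and C are d-separated given {D, G, R, V}.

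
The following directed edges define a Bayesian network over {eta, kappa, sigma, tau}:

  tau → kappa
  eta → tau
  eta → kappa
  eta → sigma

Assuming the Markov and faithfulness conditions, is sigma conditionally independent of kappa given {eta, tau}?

Yes — sigma and kappa are d-separated given {eta, tau}.

We examine all 2 paths between sigma and kappa:
  1. sigma ← eta → tau → kappa — eta:fork[blocks]; tau:chain[blocks] ⇒ blocked
  2. sigma ← eta → kappa — eta:fork[blocks] ⇒ blocked
Every path is blocked, so sigma and kappa are d-separated given {eta, tau}.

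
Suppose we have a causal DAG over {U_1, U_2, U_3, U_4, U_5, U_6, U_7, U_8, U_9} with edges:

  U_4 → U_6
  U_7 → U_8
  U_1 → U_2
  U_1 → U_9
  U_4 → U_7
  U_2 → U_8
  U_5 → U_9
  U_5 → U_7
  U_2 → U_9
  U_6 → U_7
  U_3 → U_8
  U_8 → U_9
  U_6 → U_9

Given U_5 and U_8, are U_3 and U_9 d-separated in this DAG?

No

Enumerating the 6 paths from U_3 to U_9 and testing each for blocking by {U_5, U_8}:
  1. U_3 → U_8 ← U_2 → U_9 — U_8:collider[open]; U_2:fork[open] ⇒ active
  2. U_3 → U_8 ← U_2 ← U_1 → U_9 — U_8:collider[open]; U_2:chain[open]; U_1:fork[open] ⇒ active
  3. U_3 → U_8 → U_9 — U_8:chain[blocks] ⇒ blocked
  4. U_3 → U_8 ← U_7 ← U_6 → U_9 — U_8:collider[open]; U_7:chain[open]; U_6:fork[open] ⇒ active
  5. U_3 → U_8 ← U_7 ← U_5 → U_9 — U_8:collider[open]; U_7:chain[open]; U_5:fork[blocks] ⇒ blocked
  6. U_3 → U_8 ← U_7 ← U_4 → U_6 → U_9 — U_8:collider[open]; U_7:chain[open]; U_4:fork[open]; U_6:chain[open] ⇒ active
Since the path U_3 → U_8 ← U_2 → U_9 is active, U_3 and U_9 are not d-separated given {U_5, U_8}.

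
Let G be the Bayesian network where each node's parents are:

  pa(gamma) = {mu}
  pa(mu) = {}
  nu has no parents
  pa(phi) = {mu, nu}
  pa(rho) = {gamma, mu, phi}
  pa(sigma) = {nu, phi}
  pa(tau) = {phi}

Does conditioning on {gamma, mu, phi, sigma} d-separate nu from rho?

There are 6 undirected paths between nu and rho; checking each against the conditioning set {gamma, mu, phi, sigma}:
  1. nu → phi → rho — phi:chain[blocks] ⇒ blocked
  2. nu → phi ← mu → rho — phi:collider[open]; mu:fork[blocks] ⇒ blocked
  3. nu → phi ← mu → gamma → rho — phi:collider[open]; mu:fork[blocks]; gamma:chain[blocks] ⇒ blocked
  4. nu → sigma ← phi → rho — sigma:collider[open]; phi:fork[blocks] ⇒ blocked
  5. nu → sigma ← phi ← mu → rho — sigma:collider[open]; phi:chain[blocks]; mu:fork[blocks] ⇒ blocked
  6. nu → sigma ← phi ← mu → gamma → rho — sigma:collider[open]; phi:chain[blocks]; mu:fork[blocks]; gamma:chain[blocks] ⇒ blocked
Every path is blocked, so nu and rho are d-separated given {gamma, mu, phi, sigma}.

Yes — nu and rho are d-separated given {gamma, mu, phi, sigma}.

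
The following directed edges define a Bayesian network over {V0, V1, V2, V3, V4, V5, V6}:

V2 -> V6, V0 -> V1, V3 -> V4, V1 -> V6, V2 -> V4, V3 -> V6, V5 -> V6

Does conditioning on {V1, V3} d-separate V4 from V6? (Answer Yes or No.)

No

We examine all 2 paths between V4 and V6:
Path 1: V4 ← V3 → V6
  V3 is a fork here and V3 is conditioned on, so the path is blocked at V3.
Path 2: V4 ← V2 → V6
  V2 is a fork and V2 is not conditioned on — no node blocks this path, so it is active.
Because an active path exists, V4 and V6 are not d-separated.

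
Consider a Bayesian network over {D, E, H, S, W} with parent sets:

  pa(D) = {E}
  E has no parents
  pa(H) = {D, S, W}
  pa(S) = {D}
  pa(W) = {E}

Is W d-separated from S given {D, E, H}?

No — W and S are not d-separated given {D, E, H}.

4 paths connect W and S; each must be blocked for d-separation to hold:
Path 1: W → H ← S
  H is a collider and H is conditioned on, which opens it — no node blocks this path, so it is active.
Path 2: W → H ← D → S
  D is a fork here and D is conditioned on, so the path is blocked at D.
Path 3: W ← E → D → S
  E is a fork here and E is conditioned on, so the path is blocked at E.
Path 4: W ← E → D → H ← S
  E is a fork here and E is conditioned on, so the path is blocked at E.
Because an active path exists, W and S are not d-separated.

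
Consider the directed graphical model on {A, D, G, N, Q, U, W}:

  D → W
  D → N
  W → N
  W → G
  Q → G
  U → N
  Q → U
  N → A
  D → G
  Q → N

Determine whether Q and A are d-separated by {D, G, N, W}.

Yes

There are 6 undirected paths between Q and A; checking each against the conditioning set {D, G, N, W}:
Path 1: Q → G ← W ← D → N → A
  W is a chain here and W is conditioned on, so the path is blocked at W.
Path 2: Q → G ← W → N → A
  W is a fork here and W is conditioned on, so the path is blocked at W.
Path 3: Q → G ← D → W → N → A
  D is a fork here and D is conditioned on, so the path is blocked at D.
Path 4: Q → G ← D → N → A
  D is a fork here and D is conditioned on, so the path is blocked at D.
Path 5: Q → U → N → A
  N is a chain here and N is conditioned on, so the path is blocked at N.
Path 6: Q → N → A
  N is a chain here and N is conditioned on, so the path is blocked at N.
Every path is blocked, so Q and A are d-separated given {D, G, N, W}.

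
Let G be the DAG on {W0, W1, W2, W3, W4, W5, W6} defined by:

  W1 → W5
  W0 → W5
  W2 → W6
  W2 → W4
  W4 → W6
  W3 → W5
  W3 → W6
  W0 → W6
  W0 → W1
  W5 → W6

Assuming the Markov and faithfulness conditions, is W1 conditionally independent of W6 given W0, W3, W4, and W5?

Yes

6 paths connect W1 and W6; each must be blocked for d-separation to hold:
Path 1: W1 → W5 ← W3 → W6
  W3 is a fork here and W3 is conditioned on, so the path is blocked at W3.
Path 2: W1 → W5 ← W0 → W6
  W0 is a fork here and W0 is conditioned on, so the path is blocked at W0.
Path 3: W1 → W5 → W6
  W5 is a chain here and W5 is conditioned on, so the path is blocked at W5.
Path 4: W1 ← W0 → W5 ← W3 → W6
  W0 is a fork here and W0 is conditioned on, so the path is blocked at W0.
Path 5: W1 ← W0 → W5 → W6
  W0 is a fork here and W0 is conditioned on, so the path is blocked at W0.
Path 6: W1 ← W0 → W6
  W0 is a fork here and W0 is conditioned on, so the path is blocked at W0.
Every path is blocked, so W1 and W6 are d-separated given {W0, W3, W4, W5}.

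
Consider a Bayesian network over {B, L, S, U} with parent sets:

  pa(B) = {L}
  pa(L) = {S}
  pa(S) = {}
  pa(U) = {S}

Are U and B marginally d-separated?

There is one path between U and B:
  1. U ← S → L → B — S:fork[open]; L:chain[open] ⇒ active
Since the path U ← S → L → B is active, U and B are not d-separated given ∅.

No — U and B are not d-separated given ∅.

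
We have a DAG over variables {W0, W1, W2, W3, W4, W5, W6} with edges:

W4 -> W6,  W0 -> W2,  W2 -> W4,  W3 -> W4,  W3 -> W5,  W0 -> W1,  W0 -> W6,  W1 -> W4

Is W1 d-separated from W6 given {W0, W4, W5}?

Enumerating the 4 paths from W1 to W6 and testing each for blocking by {W0, W4, W5}:
Path 1: W1 ← W0 → W6
  W0 is a fork here and W0 is conditioned on, so the path is blocked at W0.
Path 2: W1 ← W0 → W2 → W4 → W6
  W0 is a fork here and W0 is conditioned on, so the path is blocked at W0.
Path 3: W1 → W4 → W6
  W4 is a chain here and W4 is conditioned on, so the path is blocked at W4.
Path 4: W1 → W4 ← W2 ← W0 → W6
  W0 is a fork here and W0 is conditioned on, so the path is blocked at W0.
All paths are blocked; W1 ⊥ W6 | {W0, W4, W5} holds.

Yes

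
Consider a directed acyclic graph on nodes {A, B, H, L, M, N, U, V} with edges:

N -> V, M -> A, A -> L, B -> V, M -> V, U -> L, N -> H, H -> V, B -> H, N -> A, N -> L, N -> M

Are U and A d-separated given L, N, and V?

No

We examine all 6 paths between U and A:
Path 1: U → L ← A
  L is a collider and L is conditioned on, which opens it — no node blocks this path, so it is active.
Path 2: U → L ← N → H ← B → V ← M → A
  N is a fork here and N is conditioned on, so the path is blocked at N.
Path 3: U → L ← N → H → V ← M → A
  N is a fork here and N is conditioned on, so the path is blocked at N.
Path 4: U → L ← N → A
  N is a fork here and N is conditioned on, so the path is blocked at N.
Path 5: U → L ← N → V ← M → A
  N is a fork here and N is conditioned on, so the path is blocked at N.
Path 6: U → L ← N → M → A
  N is a fork here and N is conditioned on, so the path is blocked at N.
At least one path is unblocked, so d-separation fails.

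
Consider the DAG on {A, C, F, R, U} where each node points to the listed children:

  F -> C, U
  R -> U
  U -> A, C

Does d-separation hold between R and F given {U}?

There are 2 undirected paths between R and F; checking each against the conditioning set {U}:
  1. R → U → C ← F — U:chain[blocks]; C:collider[blocks] ⇒ blocked
  2. R → U ← F — U:collider[open] ⇒ active
Because an active path exists, R and F are not d-separated.

No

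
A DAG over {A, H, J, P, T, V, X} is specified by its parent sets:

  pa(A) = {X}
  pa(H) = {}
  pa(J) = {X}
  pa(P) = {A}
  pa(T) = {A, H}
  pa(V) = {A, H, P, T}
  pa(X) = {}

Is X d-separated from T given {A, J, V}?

Yes — X and T are d-separated given {A, J, V}.

5 paths connect X and T; each must be blocked for d-separation to hold:
  1. X → A → V ← T — A:chain[blocks]; V:collider[open] ⇒ blocked
  2. X → A → V ← H → T — A:chain[blocks]; V:collider[open]; H:fork[open] ⇒ blocked
  3. X → A → P → V ← T — A:chain[blocks]; P:chain[open]; V:collider[open] ⇒ blocked
  4. X → A → P → V ← H → T — A:chain[blocks]; P:chain[open]; V:collider[open]; H:fork[open] ⇒ blocked
  5. X → A → T — A:chain[blocks] ⇒ blocked
All paths are blocked; X ⊥ T | {A, J, V} holds.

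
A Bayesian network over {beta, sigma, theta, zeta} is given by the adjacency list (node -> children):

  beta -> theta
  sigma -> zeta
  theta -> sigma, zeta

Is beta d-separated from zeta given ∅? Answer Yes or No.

No

There are 2 undirected paths between beta and zeta; checking each against the conditioning set ∅:
Path 1: beta → theta → zeta
  theta is a chain and theta is not conditioned on — no node blocks this path, so it is active.
Path 2: beta → theta → sigma → zeta
  theta is a chain and theta is not conditioned on; sigma is a chain and sigma is not conditioned on — no node blocks this path, so it is active.
Since the path beta → theta → zeta is active, beta and zeta are not d-separated given ∅.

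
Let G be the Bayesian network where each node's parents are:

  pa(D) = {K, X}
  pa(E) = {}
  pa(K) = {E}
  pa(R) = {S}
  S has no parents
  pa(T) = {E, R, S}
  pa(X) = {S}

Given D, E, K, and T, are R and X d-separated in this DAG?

We examine all 4 paths between R and X:
Path 1: R → T ← E → K → D ← X
  E is a fork here and E is conditioned on, so the path is blocked at E.
Path 2: R → T ← S → X
  T is a collider and T is conditioned on, which opens it; S is a fork and S is not conditioned on — no node blocks this path, so it is active.
Path 3: R ← S → T ← E → K → D ← X
  E is a fork here and E is conditioned on, so the path is blocked at E.
Path 4: R ← S → X
  S is a fork and S is not conditioned on — no node blocks this path, so it is active.
Because an active path exists, R and X are not d-separated.

No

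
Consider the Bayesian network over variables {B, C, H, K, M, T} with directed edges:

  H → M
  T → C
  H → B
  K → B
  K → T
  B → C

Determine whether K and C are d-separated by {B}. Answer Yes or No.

2 paths connect K and C; each must be blocked for d-separation to hold:
  1. K → T → C — T:chain[open] ⇒ active
  2. K → B → C — B:chain[blocks] ⇒ blocked
Since the path K → T → C is active, K and C are not d-separated given {B}.

No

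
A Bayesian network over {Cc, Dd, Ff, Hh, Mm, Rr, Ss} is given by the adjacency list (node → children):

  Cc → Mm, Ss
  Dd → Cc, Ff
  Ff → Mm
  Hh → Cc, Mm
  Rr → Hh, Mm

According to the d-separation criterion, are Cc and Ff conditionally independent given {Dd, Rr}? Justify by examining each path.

Yes — Cc and Ff are d-separated given {Dd, Rr}.

Enumerating the 4 paths from Cc to Ff and testing each for blocking by {Dd, Rr}:
Path 1: Cc ← Dd → Ff
  Dd is a fork here and Dd is conditioned on, so the path is blocked at Dd.
Path 2: Cc ← Hh ← Rr → Mm ← Ff
  Rr is a fork here and Rr is conditioned on, so the path is blocked at Rr.
Path 3: Cc ← Hh → Mm ← Ff
  Mm is a collider here and neither Mm nor any of its descendants is conditioned on, so the collider stays closed — the path is blocked at Mm.
Path 4: Cc → Mm ← Ff
  Mm is a collider here and neither Mm nor any of its descendants is conditioned on, so the collider stays closed — the path is blocked at Mm.
Since every path is blocked, d-separation holds.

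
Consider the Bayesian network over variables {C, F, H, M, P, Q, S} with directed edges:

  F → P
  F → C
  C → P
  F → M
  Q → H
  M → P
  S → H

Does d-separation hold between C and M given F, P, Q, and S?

We examine all 4 paths between C and M:
  1. C ← F → M — F:fork[blocks] ⇒ blocked
  2. C ← F → P ← M — F:fork[blocks]; P:collider[open] ⇒ blocked
  3. C → P ← F → M — P:collider[open]; F:fork[blocks] ⇒ blocked
  4. C → P ← M — P:collider[open] ⇒ active
Because an active path exists, C and M are not d-separated.

No — C and M are not d-separated given {F, P, Q, S}.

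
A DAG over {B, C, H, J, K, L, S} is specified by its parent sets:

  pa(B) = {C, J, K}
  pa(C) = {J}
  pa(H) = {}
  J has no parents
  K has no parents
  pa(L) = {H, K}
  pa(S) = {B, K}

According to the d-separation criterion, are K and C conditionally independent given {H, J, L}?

We examine all 4 paths between K and C:
Path 1: K → S ← B ← C
  S is a collider here and neither S nor any of its descendants is conditioned on, so the collider stays closed — the path is blocked at S.
Path 2: K → S ← B ← J → C
  S is a collider here and neither S nor any of its descendants is conditioned on, so the collider stays closed — the path is blocked at S.
Path 3: K → B ← C
  B is a collider here and neither B nor any of its descendants is conditioned on, so the collider stays closed — the path is blocked at B.
Path 4: K → B ← J → C
  B is a collider here and neither B nor any of its descendants is conditioned on, so the collider stays closed — the path is blocked at B.
Since every path is blocked, d-separation holds.

Yes — K and C are d-separated given {H, J, L}.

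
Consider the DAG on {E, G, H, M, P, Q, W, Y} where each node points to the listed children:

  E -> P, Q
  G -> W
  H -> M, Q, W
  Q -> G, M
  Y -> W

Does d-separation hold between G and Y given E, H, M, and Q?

Enumerating the 3 paths from G to Y and testing each for blocking by {E, H, M, Q}:
Path 1: G ← Q ← H → W ← Y
  Q is a chain here and Q is conditioned on, so the path is blocked at Q.
Path 2: G ← Q → M ← H → W ← Y
  Q is a fork here and Q is conditioned on, so the path is blocked at Q.
Path 3: G → W ← Y
  W is a collider here and neither W nor any of its descendants is conditioned on, so the collider stays closed — the path is blocked at W.
Every path is blocked, so G and Y are d-separated given {E, H, M, Q}.

Yes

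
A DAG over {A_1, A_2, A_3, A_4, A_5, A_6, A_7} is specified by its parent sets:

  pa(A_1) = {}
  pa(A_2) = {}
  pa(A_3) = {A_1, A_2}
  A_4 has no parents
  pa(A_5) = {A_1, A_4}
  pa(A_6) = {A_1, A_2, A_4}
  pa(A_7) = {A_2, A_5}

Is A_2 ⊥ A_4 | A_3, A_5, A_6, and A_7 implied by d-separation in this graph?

6 paths connect A_2 and A_4; each must be blocked for d-separation to hold:
Path 1: A_2 → A_7 ← A_5 ← A_1 → A_6 ← A_4
  A_5 is a chain here and A_5 is conditioned on, so the path is blocked at A_5.
Path 2: A_2 → A_7 ← A_5 ← A_4
  A_5 is a chain here and A_5 is conditioned on, so the path is blocked at A_5.
Path 3: A_2 → A_3 ← A_1 → A_5 ← A_4
  A_3 is a collider and A_3 is conditioned on, which opens it; A_1 is a fork and A_1 is not conditioned on; A_5 is a collider and A_5 is conditioned on, which opens it — no node blocks this path, so it is active.
Path 4: A_2 → A_3 ← A_1 → A_6 ← A_4
  A_3 is a collider and A_3 is conditioned on, which opens it; A_1 is a fork and A_1 is not conditioned on; A_6 is a collider and A_6 is conditioned on, which opens it — no node blocks this path, so it is active.
Path 5: A_2 → A_6 ← A_1 → A_5 ← A_4
  A_6 is a collider and A_6 is conditioned on, which opens it; A_1 is a fork and A_1 is not conditioned on; A_5 is a collider and A_5 is conditioned on, which opens it — no node blocks this path, so it is active.
Path 6: A_2 → A_6 ← A_4
  A_6 is a collider and A_6 is conditioned on, which opens it — no node blocks this path, so it is active.
Since the path A_2 → A_3 ← A_1 → A_5 ← A_4 is active, A_2 and A_4 are not d-separated given {A_3, A_5, A_6, A_7}.

No — A_2 and A_4 are not d-separated given {A_3, A_5, A_6, A_7}.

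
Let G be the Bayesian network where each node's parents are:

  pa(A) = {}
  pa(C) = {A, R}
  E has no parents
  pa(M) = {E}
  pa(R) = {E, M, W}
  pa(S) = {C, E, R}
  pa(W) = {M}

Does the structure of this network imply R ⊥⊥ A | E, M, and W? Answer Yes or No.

Yes

We examine all 5 paths between R and A:
  1. R → C ← A — C:collider[blocks] ⇒ blocked
  2. R → S ← C ← A — S:collider[blocks]; C:chain[open] ⇒ blocked
  3. R ← E → S ← C ← A — E:fork[blocks]; S:collider[blocks]; C:chain[open] ⇒ blocked
  4. R ← W ← M ← E → S ← C ← A — W:chain[blocks]; M:chain[blocks]; E:fork[blocks]; S:collider[blocks]; C:chain[open] ⇒ blocked
  5. R ← M ← E → S ← C ← A — M:chain[blocks]; E:fork[blocks]; S:collider[blocks]; C:chain[open] ⇒ blocked
Since every path is blocked, d-separation holds.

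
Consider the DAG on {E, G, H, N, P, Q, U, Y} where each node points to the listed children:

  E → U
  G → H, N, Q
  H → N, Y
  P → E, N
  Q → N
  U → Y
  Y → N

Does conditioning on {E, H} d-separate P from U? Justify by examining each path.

Yes

We examine all 5 paths between P and U:
Path 1: P → E → U
  E is a chain here and E is conditioned on, so the path is blocked at E.
Path 2: P → N ← G → H → Y ← U
  N is a collider here and neither N nor any of its descendants is conditioned on, so the collider stays closed — the path is blocked at N.
Path 3: P → N ← Q ← G → H → Y ← U
  N is a collider here and neither N nor any of its descendants is conditioned on, so the collider stays closed — the path is blocked at N.
Path 4: P → N ← Y ← U
  N is a collider here and neither N nor any of its descendants is conditioned on, so the collider stays closed — the path is blocked at N.
Path 5: P → N ← H → Y ← U
  N is a collider here and neither N nor any of its descendants is conditioned on, so the collider stays closed — the path is blocked at N.
Every path is blocked, so P and U are d-separated given {E, H}.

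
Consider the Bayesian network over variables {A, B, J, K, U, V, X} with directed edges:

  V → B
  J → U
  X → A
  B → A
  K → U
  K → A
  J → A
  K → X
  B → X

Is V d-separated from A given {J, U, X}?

No — V and A are not d-separated given {J, U, X}.

Enumerating the 4 paths from V to A and testing each for blocking by {J, U, X}:
Path 1: V → B → A
  B is a chain and B is not conditioned on — no node blocks this path, so it is active.
Path 2: V → B → X → A
  X is a chain here and X is conditioned on, so the path is blocked at X.
Path 3: V → B → X ← K → A
  B is a chain and B is not conditioned on; X is a collider and X is conditioned on, which opens it; K is a fork and K is not conditioned on — no node blocks this path, so it is active.
Path 4: V → B → X ← K → U ← J → A
  J is a fork here and J is conditioned on, so the path is blocked at J.
Since the path V → B → A is active, V and A are not d-separated given {J, U, X}.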